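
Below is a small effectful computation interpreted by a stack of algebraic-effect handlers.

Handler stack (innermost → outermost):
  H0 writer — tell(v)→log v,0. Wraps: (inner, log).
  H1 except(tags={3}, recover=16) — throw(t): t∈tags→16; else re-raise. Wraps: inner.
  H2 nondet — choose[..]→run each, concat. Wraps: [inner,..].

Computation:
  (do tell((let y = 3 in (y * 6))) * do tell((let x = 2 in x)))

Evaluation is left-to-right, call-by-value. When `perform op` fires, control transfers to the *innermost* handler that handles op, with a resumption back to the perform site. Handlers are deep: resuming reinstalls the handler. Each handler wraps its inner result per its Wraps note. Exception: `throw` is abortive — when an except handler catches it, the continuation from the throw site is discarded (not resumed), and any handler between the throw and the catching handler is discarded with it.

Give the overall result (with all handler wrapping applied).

Working:
tell(18) @ H0 ⇒ log+=18
tell(2) @ H0 ⇒ log+=2
H0 returns (0, (18, 2))
H1 returns (0, (18, 2))
H2 returns [(0, (18, 2))]
= [(0, (18, 2))]

Answer: [(0, (18, 2))]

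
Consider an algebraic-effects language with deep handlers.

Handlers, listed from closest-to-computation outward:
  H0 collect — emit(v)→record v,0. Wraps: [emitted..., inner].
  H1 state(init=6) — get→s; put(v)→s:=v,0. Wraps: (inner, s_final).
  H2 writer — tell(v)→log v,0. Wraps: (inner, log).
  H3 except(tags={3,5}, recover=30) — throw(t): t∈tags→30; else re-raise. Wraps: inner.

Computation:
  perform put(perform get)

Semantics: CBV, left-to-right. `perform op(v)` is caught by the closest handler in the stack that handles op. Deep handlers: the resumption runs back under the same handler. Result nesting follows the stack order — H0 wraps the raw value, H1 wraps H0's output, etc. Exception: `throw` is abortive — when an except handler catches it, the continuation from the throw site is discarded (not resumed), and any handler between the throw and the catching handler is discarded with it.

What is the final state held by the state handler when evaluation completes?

Answer: 6

Evaluation trace:
get @ H1 ⇒ 6
put(6) @ H1 ⇒ s:=6
H0 returns [0]
H1 returns ([0], 6)
H2 returns (([0], 6), ())
H3 returns (([0], 6), ())
= (([0], 6), ())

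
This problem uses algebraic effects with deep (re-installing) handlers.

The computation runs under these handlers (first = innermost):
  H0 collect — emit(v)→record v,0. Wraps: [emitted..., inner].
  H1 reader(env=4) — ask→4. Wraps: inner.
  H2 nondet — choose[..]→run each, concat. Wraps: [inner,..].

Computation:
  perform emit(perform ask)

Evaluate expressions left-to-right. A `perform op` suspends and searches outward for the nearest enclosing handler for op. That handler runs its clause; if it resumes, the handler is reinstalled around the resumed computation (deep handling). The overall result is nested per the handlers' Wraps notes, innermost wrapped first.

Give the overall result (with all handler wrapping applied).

Answer: [[4, 0]]

Evaluation trace:
ask @ H1 ⇒ 4
emit(4) @ H0 ⇒ out+=4
H0 returns [4, 0]
H1 returns [4, 0]
H2 returns [[4, 0]]
= [[4, 0]]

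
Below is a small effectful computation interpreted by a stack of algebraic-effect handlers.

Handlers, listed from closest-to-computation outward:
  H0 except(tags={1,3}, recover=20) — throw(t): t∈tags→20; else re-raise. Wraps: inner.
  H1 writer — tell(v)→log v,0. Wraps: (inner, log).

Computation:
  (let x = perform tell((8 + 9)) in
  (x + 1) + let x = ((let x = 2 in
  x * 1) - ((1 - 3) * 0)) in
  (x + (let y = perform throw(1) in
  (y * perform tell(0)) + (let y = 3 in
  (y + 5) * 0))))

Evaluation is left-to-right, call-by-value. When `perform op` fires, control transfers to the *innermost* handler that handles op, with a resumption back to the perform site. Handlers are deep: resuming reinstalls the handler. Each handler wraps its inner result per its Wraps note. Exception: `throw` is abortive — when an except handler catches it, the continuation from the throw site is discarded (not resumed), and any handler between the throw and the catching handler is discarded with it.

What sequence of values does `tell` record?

Working:
tell(17) @ H1 ⇒ log+=17
throw(1) @ H0 caught ⇒ 20
H1 returns (20, (17))
= (20, (17))

Answer: (17)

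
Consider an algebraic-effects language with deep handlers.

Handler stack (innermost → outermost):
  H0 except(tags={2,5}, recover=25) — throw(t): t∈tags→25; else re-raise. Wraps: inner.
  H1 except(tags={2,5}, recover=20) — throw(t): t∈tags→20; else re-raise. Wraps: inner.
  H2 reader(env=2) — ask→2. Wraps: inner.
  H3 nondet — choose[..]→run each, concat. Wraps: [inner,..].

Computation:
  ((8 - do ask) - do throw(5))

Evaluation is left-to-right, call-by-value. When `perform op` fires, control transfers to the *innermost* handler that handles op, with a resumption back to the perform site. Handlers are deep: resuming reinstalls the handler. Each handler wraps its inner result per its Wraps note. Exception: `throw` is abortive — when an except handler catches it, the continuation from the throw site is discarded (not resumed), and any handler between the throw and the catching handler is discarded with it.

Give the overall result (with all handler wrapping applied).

Working:
ask @ H2 ⇒ 2
throw(5) @ H0 caught ⇒ 25
H1 returns 25
H2 returns 25
H3 returns [25]
= [25]

Answer: [25]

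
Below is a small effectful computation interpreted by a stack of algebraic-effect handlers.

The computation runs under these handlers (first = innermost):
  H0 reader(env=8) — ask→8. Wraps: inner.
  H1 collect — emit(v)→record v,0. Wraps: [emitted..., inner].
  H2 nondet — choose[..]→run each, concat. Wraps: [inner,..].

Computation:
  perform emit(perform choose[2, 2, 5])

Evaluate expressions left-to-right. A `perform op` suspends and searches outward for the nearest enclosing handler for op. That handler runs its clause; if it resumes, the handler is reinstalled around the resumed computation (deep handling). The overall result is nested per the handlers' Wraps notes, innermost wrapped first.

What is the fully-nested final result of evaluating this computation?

Answer: [[2, 0], [2, 0], [5, 0]]

Working:
choose[2, 2, 5] @ H2
  branch[0] choose=2:
    emit(2) @ H1 ⇒ out+=2
    H0 returns 0
    H1 returns [2, 0]
    H2 returns [[2, 0]]
  branch[1] choose=2:
    emit(2) @ H1 ⇒ out+=2
    H0 returns 0
    H1 returns [2, 0]
    H2 returns [[2, 0]]
  branch[2] choose=5:
    emit(5) @ H1 ⇒ out+=5
    H0 returns 0
    H1 returns [5, 0]
    H2 returns [[5, 0]]
= [[2, 0], [2, 0], [5, 0]]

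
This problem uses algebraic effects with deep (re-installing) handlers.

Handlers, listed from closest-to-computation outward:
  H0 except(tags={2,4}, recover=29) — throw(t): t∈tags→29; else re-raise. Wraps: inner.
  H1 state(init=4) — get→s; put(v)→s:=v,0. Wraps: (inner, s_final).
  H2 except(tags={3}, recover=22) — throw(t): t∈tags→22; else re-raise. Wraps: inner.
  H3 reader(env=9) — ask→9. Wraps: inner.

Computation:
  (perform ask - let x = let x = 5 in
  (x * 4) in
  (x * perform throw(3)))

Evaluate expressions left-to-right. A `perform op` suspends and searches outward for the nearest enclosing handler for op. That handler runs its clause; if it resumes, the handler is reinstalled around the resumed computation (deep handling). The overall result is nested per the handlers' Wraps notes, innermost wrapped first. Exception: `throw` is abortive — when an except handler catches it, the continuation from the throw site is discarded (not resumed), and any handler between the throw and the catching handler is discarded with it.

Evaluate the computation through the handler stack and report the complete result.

Answer: 22

Working:
ask @ H3 ⇒ 9
throw(3) @ H0 re-raised
throw(3) @ H2 caught ⇒ 22
H3 returns 22
= 22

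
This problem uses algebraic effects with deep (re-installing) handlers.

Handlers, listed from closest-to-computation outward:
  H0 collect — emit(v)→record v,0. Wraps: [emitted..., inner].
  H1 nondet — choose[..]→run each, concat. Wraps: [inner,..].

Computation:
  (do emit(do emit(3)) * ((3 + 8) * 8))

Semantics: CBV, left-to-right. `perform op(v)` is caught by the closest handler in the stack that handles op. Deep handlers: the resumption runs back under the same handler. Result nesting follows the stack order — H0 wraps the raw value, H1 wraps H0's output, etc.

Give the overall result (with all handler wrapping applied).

Answer: [[3, 0, 0]]

Evaluation trace:
emit(3) @ H0 ⇒ out+=3
emit(0) @ H0 ⇒ out+=0
H0 returns [3, 0, 0]
H1 returns [[3, 0, 0]]
= [[3, 0, 0]]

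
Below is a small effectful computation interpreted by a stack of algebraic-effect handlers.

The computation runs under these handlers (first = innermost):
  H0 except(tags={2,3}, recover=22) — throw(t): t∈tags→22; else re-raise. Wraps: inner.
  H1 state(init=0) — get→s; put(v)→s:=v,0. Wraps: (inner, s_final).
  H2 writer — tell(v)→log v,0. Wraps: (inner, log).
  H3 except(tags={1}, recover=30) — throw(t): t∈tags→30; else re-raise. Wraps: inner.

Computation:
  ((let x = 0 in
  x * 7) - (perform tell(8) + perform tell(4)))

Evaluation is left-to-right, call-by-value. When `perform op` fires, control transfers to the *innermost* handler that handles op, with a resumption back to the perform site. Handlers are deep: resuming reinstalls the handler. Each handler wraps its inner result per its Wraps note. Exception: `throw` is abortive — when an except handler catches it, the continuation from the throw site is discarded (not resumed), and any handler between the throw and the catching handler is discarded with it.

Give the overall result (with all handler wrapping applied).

Answer: ((0, 0), (8, 4))

Evaluation trace:
tell(8) @ H2 ⇒ log+=8
tell(4) @ H2 ⇒ log+=4
H0 returns 0
H1 returns (0, 0)
H2 returns ((0, 0), (8, 4))
H3 returns ((0, 0), (8, 4))
= ((0, 0), (8, 4))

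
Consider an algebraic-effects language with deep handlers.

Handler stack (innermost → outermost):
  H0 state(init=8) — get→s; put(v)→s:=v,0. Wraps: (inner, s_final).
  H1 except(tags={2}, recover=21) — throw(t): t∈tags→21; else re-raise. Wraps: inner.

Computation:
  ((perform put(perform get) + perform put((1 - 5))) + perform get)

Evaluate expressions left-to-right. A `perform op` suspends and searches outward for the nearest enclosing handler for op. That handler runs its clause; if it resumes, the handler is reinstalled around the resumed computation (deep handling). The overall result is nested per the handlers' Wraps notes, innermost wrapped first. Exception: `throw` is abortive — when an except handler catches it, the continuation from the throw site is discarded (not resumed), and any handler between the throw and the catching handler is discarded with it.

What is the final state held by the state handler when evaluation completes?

Step-by-step:
get @ H0 ⇒ 8
put(8) @ H0 ⇒ s:=8
put(-4) @ H0 ⇒ s:=-4
get @ H0 ⇒ -4
H0 returns (-4, -4)
H1 returns (-4, -4)
= (-4, -4)

Answer: -4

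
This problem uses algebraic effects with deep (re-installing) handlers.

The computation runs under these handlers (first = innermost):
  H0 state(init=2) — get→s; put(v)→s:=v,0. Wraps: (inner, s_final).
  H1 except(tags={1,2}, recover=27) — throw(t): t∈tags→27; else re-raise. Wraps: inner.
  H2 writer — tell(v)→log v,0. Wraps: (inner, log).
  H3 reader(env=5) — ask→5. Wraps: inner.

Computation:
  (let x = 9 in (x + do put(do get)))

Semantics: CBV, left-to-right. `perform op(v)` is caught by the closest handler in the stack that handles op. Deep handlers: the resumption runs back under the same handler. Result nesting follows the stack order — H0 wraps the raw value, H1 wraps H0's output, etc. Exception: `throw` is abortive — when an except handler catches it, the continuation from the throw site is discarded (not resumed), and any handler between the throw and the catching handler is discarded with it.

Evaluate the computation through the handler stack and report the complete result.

Answer: ((9, 2), ())

Working:
get @ H0 ⇒ 2
put(2) @ H0 ⇒ s:=2
H0 returns (9, 2)
H1 returns (9, 2)
H2 returns ((9, 2), ())
H3 returns ((9, 2), ())
= ((9, 2), ())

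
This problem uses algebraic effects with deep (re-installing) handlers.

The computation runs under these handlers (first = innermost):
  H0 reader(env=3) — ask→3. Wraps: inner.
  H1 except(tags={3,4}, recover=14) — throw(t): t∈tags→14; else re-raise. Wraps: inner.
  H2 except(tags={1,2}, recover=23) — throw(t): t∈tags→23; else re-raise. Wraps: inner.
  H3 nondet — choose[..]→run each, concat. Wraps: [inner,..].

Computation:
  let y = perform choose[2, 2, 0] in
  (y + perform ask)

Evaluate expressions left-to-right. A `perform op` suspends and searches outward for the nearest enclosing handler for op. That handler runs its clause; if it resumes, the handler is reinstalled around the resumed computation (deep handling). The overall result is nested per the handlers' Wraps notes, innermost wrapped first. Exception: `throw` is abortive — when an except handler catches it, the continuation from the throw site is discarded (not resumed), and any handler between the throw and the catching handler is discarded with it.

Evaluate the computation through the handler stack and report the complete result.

Answer: [5, 5, 3]

Step-by-step:
choose[2, 2, 0] @ H3
  branch[0] choose=2:
    ask @ H0 ⇒ 3
    H0 returns 5
    H1 returns 5
    H2 returns 5
    H3 returns [5]
  branch[1] choose=2:
    ask @ H0 ⇒ 3
    H0 returns 5
    H1 returns 5
    H2 returns 5
    H3 returns [5]
  branch[2] choose=0:
    ask @ H0 ⇒ 3
    H0 returns 3
    H1 returns 3
    H2 returns 3
    H3 returns [3]
= [5, 5, 3]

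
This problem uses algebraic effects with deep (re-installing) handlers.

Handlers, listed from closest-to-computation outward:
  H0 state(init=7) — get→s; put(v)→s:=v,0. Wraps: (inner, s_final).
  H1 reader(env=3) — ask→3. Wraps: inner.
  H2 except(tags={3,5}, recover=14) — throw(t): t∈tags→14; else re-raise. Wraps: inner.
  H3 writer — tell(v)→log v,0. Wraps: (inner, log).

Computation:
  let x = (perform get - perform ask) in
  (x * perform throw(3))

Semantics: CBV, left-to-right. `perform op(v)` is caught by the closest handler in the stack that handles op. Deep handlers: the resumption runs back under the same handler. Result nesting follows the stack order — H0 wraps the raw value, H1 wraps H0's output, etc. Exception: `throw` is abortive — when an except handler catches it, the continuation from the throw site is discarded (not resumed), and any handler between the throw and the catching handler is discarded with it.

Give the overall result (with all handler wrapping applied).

Step-by-step:
get @ H0 ⇒ 7
ask @ H1 ⇒ 3
throw(3) @ H2 caught ⇒ 14
H3 returns (14, ())
= (14, ())

Answer: (14, ())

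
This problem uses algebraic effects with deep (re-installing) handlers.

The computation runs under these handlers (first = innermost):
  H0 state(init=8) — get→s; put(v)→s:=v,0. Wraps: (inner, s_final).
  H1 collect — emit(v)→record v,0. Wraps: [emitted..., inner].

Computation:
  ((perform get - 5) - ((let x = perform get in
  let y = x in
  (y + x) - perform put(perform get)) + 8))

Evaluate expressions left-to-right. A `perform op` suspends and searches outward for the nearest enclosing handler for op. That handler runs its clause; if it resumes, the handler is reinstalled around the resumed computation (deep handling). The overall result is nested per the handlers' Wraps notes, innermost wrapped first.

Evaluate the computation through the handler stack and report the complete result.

Evaluation trace:
get @ H0 ⇒ 8
get @ H0 ⇒ 8
get @ H0 ⇒ 8
put(8) @ H0 ⇒ s:=8
H0 returns (-21, 8)
H1 returns [(-21, 8)]
= [(-21, 8)]

Answer: [(-21, 8)]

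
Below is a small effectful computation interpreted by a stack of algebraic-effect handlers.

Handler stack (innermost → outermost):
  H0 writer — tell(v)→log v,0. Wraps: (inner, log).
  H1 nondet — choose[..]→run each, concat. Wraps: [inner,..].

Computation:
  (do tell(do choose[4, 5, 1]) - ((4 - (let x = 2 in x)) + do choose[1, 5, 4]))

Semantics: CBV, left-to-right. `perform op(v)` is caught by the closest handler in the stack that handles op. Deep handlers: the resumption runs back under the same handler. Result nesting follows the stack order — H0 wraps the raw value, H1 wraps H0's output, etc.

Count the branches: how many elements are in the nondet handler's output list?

Answer: 9

Evaluation trace:
choose[4, 5, 1] @ H1
  branch[0] choose=4:
    tell(4) @ H0 ⇒ log+=4
    choose[1, 5, 4] @ H1
      branch[0] choose=1:
        H0 returns (-3, (4))
        H1 returns [(-3, (4))]
      branch[1] choose=5:
        H0 returns (-7, (4))
        H1 returns [(-7, (4))]
      branch[2] choose=4:
        H0 returns (-6, (4))
        H1 returns [(-6, (4))]
  branch[1] choose=5:
    tell(5) @ H0 ⇒ log+=5
    choose[1, 5, 4] @ H1
      branch[0] choose=1:
        H0 returns (-3, (5))
        H1 returns [(-3, (5))]
      branch[1] choose=5:
        H0 returns (-7, (5))
        H1 returns [(-7, (5))]
      branch[2] choose=4:
        H0 returns (-6, (5))
        H1 returns [(-6, (5))]
  branch[2] choose=1:
    tell(1) @ H0 ⇒ log+=1
    choose[1, 5, 4] @ H1
      branch[0] choose=1:
        H0 returns (-3, (1))
        H1 returns [(-3, (1))]
      branch[1] choose=5:
        H0 returns (-7, (1))
        H1 returns [(-7, (1))]
      branch[2] choose=4:
        H0 returns (-6, (1))
        H1 returns [(-6, (1))]
= [(-3, (4)), (-7, (4)), (-6, (4)), (-3, (5)), (-7, (5)), (-6, (5)), (-3, (1)), (-7, (1)), (-6, (1))]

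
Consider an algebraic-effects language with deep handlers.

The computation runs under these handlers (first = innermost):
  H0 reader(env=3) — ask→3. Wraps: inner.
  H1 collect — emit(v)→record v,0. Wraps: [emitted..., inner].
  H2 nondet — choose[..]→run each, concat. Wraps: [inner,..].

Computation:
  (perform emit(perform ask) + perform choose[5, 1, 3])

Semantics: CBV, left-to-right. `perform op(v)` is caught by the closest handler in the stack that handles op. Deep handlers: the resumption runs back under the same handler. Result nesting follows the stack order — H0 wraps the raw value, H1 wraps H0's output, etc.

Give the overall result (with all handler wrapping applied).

Answer: [[3, 5], [3, 1], [3, 3]]

Step-by-step:
ask @ H0 ⇒ 3
emit(3) @ H1 ⇒ out+=3
choose[5, 1, 3] @ H2
  branch[0] choose=5:
    H0 returns 5
    H1 returns [3, 5]
    H2 returns [[3, 5]]
  branch[1] choose=1:
    H0 returns 1
    H1 returns [3, 1]
    H2 returns [[3, 1]]
  branch[2] choose=3:
    H0 returns 3
    H1 returns [3, 3]
    H2 returns [[3, 3]]
= [[3, 5], [3, 1], [3, 3]]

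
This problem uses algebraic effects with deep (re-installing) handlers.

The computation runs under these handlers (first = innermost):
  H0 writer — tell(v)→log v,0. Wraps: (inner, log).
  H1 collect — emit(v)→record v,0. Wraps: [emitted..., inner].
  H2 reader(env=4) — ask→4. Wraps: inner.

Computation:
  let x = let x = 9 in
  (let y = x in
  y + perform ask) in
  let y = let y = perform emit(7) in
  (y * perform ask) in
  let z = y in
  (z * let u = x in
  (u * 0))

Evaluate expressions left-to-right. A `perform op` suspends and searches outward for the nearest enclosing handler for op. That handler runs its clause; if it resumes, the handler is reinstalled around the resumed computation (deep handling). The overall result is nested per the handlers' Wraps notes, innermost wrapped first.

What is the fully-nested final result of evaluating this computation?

Step-by-step:
ask @ H2 ⇒ 4
emit(7) @ H1 ⇒ out+=7
ask @ H2 ⇒ 4
H0 returns (0, ())
H1 returns [7, (0, ())]
H2 returns [7, (0, ())]
= [7, (0, ())]

Answer: [7, (0, ())]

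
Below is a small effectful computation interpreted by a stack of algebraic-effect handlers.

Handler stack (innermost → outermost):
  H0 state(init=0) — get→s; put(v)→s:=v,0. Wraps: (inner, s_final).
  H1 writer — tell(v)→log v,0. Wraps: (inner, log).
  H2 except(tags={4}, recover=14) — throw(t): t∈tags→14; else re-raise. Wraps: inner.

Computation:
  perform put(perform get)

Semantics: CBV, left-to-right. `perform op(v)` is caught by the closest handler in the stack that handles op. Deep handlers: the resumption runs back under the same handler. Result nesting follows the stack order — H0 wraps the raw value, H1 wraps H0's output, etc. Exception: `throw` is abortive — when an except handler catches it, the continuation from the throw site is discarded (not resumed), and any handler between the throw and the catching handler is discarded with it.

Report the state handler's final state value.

Working:
get @ H0 ⇒ 0
put(0) @ H0 ⇒ s:=0
H0 returns (0, 0)
H1 returns ((0, 0), ())
H2 returns ((0, 0), ())
= ((0, 0), ())

Answer: 0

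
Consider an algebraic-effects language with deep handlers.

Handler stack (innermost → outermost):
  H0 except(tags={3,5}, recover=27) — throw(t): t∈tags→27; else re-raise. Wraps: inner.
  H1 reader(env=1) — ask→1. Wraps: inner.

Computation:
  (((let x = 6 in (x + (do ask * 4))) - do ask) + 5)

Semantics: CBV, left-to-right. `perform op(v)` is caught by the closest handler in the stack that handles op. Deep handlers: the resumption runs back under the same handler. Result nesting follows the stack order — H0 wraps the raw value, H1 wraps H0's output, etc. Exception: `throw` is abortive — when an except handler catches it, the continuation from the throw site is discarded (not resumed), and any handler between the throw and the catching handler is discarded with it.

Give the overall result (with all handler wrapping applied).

Step-by-step:
ask @ H1 ⇒ 1
ask @ H1 ⇒ 1
H0 returns 14
H1 returns 14
= 14

Answer: 14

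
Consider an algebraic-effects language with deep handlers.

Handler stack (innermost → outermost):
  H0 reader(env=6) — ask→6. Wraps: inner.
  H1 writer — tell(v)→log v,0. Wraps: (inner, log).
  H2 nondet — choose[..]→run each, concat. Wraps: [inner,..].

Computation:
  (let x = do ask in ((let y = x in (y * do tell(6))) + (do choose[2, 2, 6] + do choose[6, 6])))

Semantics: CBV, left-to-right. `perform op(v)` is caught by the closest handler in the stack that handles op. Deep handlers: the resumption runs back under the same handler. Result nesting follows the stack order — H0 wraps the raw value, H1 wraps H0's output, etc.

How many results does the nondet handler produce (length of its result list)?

Working:
ask @ H0 ⇒ 6
tell(6) @ H1 ⇒ log+=6
choose[2, 2, 6] @ H2
  branch[0] choose=2:
    choose[6, 6] @ H2
      branch[0] choose=6:
        H0 returns 8
        H1 returns (8, (6))
        H2 returns [(8, (6))]
      branch[1] choose=6:
        H0 returns 8
        H1 returns (8, (6))
        H2 returns [(8, (6))]
  branch[1] choose=2:
    choose[6, 6] @ H2
      branch[0] choose=6:
        H0 returns 8
        H1 returns (8, (6))
        H2 returns [(8, (6))]
      branch[1] choose=6:
        H0 returns 8
        H1 returns (8, (6))
        H2 returns [(8, (6))]
  branch[2] choose=6:
    choose[6, 6] @ H2
      branch[0] choose=6:
        H0 returns 12
        H1 returns (12, (6))
        H2 returns [(12, (6))]
      branch[1] choose=6:
        H0 returns 12
        H1 returns (12, (6))
        H2 returns [(12, (6))]
= [(8, (6)), (8, (6)), (8, (6)), (8, (6)), (12, (6)), (12, (6))]

Answer: 6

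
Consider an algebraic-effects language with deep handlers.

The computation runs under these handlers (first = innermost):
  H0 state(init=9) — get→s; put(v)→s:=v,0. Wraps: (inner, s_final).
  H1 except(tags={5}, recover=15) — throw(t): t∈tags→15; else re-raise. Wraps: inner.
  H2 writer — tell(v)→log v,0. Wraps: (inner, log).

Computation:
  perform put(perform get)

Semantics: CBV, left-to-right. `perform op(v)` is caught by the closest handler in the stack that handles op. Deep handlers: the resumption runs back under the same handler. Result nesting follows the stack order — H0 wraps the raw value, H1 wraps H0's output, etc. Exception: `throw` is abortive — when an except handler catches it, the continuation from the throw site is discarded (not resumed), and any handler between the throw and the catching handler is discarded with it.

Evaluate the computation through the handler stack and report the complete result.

Answer: ((0, 9), ())

Evaluation trace:
get @ H0 ⇒ 9
put(9) @ H0 ⇒ s:=9
H0 returns (0, 9)
H1 returns (0, 9)
H2 returns ((0, 9), ())
= ((0, 9), ())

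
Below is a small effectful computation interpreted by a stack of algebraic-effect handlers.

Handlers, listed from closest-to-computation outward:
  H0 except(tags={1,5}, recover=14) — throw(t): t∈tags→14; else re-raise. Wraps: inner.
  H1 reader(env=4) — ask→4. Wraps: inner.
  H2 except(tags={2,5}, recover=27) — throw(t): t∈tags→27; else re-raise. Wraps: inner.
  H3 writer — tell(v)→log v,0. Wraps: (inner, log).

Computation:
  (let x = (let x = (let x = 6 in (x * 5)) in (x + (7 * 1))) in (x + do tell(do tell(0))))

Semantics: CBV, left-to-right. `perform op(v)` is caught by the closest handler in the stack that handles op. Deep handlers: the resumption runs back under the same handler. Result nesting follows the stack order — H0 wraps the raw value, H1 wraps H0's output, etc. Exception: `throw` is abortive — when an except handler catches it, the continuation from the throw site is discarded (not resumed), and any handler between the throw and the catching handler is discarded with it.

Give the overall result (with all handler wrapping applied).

Working:
tell(0) @ H3 ⇒ log+=0
tell(0) @ H3 ⇒ log+=0
H0 returns 37
H1 returns 37
H2 returns 37
H3 returns (37, (0, 0))
= (37, (0, 0))

Answer: (37, (0, 0))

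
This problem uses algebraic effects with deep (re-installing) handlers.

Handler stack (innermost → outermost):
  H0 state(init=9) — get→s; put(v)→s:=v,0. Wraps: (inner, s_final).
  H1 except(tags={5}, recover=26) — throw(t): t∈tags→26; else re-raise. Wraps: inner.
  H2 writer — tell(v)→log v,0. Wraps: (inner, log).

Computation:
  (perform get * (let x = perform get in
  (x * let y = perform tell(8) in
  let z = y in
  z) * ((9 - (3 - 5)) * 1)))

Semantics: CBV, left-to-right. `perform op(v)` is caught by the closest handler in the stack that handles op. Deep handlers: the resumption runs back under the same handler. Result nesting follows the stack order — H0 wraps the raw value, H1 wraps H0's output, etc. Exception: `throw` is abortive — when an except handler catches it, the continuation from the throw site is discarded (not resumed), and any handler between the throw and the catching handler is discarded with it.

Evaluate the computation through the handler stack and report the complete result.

Answer: ((0, 9), (8))

Working:
get @ H0 ⇒ 9
get @ H0 ⇒ 9
tell(8) @ H2 ⇒ log+=8
H0 returns (0, 9)
H1 returns (0, 9)
H2 returns ((0, 9), (8))
= ((0, 9), (8))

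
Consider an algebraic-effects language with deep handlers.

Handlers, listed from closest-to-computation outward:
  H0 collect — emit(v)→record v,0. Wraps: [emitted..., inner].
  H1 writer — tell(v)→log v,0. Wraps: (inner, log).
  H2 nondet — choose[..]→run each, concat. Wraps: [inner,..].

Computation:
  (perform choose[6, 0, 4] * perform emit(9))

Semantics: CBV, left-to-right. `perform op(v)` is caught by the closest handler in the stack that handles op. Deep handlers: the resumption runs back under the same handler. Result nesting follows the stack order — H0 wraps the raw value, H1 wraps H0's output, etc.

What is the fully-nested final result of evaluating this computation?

Answer: [([9, 0], ()), ([9, 0], ()), ([9, 0], ())]

Step-by-step:
choose[6, 0, 4] @ H2
  branch[0] choose=6:
    emit(9) @ H0 ⇒ out+=9
    H0 returns [9, 0]
    H1 returns ([9, 0], ())
    H2 returns [([9, 0], ())]
  branch[1] choose=0:
    emit(9) @ H0 ⇒ out+=9
    H0 returns [9, 0]
    H1 returns ([9, 0], ())
    H2 returns [([9, 0], ())]
  branch[2] choose=4:
    emit(9) @ H0 ⇒ out+=9
    H0 returns [9, 0]
    H1 returns ([9, 0], ())
    H2 returns [([9, 0], ())]
= [([9, 0], ()), ([9, 0], ()), ([9, 0], ())]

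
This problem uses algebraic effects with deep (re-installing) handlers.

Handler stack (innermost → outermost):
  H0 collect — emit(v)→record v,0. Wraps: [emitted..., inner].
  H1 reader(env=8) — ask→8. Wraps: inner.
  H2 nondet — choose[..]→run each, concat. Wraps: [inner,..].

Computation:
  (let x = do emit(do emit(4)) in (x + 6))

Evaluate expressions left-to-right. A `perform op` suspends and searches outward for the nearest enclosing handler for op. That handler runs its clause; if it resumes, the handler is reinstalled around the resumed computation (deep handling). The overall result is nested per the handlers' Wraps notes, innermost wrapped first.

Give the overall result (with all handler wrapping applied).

Answer: [[4, 0, 6]]

Working:
emit(4) @ H0 ⇒ out+=4
emit(0) @ H0 ⇒ out+=0
H0 returns [4, 0, 6]
H1 returns [4, 0, 6]
H2 returns [[4, 0, 6]]
= [[4, 0, 6]]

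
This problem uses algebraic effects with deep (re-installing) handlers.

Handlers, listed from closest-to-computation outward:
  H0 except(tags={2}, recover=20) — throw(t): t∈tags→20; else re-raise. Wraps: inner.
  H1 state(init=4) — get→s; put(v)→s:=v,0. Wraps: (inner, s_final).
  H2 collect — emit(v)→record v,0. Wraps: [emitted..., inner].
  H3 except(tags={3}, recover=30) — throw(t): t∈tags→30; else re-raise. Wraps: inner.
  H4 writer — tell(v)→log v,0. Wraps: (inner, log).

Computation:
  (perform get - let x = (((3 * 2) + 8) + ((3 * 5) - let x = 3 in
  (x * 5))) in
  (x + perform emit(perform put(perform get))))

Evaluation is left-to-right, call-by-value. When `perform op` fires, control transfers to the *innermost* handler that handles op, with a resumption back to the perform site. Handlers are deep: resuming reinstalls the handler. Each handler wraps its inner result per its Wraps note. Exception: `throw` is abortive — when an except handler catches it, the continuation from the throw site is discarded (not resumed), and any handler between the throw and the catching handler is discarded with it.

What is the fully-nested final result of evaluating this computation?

Answer: ([0, (-10, 4)], ())

Working:
get @ H1 ⇒ 4
get @ H1 ⇒ 4
put(4) @ H1 ⇒ s:=4
emit(0) @ H2 ⇒ out+=0
H0 returns -10
H1 returns (-10, 4)
H2 returns [0, (-10, 4)]
H3 returns [0, (-10, 4)]
H4 returns ([0, (-10, 4)], ())
= ([0, (-10, 4)], ())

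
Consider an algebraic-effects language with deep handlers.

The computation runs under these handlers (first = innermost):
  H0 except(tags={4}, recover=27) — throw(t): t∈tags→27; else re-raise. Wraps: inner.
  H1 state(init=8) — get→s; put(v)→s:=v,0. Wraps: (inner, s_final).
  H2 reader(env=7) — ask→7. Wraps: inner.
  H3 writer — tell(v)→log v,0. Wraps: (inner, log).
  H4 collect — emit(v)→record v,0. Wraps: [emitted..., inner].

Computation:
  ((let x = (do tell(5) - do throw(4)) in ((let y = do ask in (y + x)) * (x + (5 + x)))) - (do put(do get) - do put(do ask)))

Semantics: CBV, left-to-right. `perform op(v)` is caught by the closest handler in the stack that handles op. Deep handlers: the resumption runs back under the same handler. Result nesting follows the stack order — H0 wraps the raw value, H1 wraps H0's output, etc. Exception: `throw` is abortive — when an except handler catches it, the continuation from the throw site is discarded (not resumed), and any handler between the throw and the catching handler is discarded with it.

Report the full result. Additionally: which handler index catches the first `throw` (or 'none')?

Step-by-step:
tell(5) @ H3 ⇒ log+=5
throw(4) @ H0 caught ⇒ 27
H1 returns (27, 8)
H2 returns (27, 8)
H3 returns ((27, 8), (5))
H4 returns [((27, 8), (5))]
= [((27, 8), (5))]

Answer: [((27, 8), (5))] ; first throw caught by: H0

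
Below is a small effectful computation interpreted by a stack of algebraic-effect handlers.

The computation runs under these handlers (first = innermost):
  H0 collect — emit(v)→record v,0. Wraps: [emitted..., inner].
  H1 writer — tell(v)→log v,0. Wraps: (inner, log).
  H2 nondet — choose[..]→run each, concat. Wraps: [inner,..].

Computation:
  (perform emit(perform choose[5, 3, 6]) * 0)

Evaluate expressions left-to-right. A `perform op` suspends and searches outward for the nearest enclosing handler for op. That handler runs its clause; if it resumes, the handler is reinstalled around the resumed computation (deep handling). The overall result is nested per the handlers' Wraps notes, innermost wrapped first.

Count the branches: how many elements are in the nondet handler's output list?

Working:
choose[5, 3, 6] @ H2
  branch[0] choose=5:
    emit(5) @ H0 ⇒ out+=5
    H0 returns [5, 0]
    H1 returns ([5, 0], ())
    H2 returns [([5, 0], ())]
  branch[1] choose=3:
    emit(3) @ H0 ⇒ out+=3
    H0 returns [3, 0]
    H1 returns ([3, 0], ())
    H2 returns [([3, 0], ())]
  branch[2] choose=6:
    emit(6) @ H0 ⇒ out+=6
    H0 returns [6, 0]
    H1 returns ([6, 0], ())
    H2 returns [([6, 0], ())]
= [([5, 0], ()), ([3, 0], ()), ([6, 0], ())]

Answer: 3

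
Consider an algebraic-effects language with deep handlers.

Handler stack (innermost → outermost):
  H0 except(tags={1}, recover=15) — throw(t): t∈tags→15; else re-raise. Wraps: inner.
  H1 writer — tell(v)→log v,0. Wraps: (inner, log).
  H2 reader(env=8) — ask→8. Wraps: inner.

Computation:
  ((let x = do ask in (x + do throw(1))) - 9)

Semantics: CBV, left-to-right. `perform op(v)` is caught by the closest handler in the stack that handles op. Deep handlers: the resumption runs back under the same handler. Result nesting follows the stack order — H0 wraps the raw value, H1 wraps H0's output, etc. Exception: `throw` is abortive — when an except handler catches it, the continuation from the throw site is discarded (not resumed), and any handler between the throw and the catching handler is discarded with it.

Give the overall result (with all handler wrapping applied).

Answer: (15, ())

Working:
ask @ H2 ⇒ 8
throw(1) @ H0 caught ⇒ 15
H1 returns (15, ())
H2 returns (15, ())
= (15, ())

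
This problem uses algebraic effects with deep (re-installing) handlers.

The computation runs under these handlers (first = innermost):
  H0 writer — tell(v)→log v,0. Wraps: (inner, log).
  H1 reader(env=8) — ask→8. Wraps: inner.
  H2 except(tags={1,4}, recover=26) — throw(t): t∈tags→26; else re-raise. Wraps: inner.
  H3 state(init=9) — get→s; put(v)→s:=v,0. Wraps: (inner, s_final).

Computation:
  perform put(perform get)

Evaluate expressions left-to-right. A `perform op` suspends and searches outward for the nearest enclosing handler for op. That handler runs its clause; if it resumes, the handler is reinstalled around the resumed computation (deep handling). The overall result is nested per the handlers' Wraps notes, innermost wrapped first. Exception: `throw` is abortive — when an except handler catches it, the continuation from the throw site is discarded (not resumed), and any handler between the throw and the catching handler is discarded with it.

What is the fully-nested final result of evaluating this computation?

Answer: ((0, ()), 9)

Step-by-step:
get @ H3 ⇒ 9
put(9) @ H3 ⇒ s:=9
H0 returns (0, ())
H1 returns (0, ())
H2 returns (0, ())
H3 returns ((0, ()), 9)
= ((0, ()), 9)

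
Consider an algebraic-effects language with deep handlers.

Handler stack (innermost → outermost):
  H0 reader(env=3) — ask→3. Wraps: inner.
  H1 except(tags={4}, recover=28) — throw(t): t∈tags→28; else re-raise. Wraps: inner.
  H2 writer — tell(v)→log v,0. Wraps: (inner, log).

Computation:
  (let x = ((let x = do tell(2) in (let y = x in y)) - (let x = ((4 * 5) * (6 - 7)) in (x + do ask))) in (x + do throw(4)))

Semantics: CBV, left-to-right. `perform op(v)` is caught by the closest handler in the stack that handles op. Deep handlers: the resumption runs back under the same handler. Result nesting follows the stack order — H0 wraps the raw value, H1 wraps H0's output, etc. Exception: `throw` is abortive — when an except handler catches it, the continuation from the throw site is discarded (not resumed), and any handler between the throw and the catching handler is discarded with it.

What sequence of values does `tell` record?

Answer: (2)

Working:
tell(2) @ H2 ⇒ log+=2
ask @ H0 ⇒ 3
throw(4) @ H1 caught ⇒ 28
H2 returns (28, (2))
= (28, (2))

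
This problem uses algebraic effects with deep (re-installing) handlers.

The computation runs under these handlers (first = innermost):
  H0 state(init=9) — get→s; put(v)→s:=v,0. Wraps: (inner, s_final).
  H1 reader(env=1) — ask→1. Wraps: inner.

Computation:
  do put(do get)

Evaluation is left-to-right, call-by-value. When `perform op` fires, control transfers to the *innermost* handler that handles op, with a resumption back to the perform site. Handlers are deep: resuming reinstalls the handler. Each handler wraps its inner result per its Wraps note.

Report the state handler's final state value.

Answer: 9

Evaluation trace:
get @ H0 ⇒ 9
put(9) @ H0 ⇒ s:=9
H0 returns (0, 9)
H1 returns (0, 9)
= (0, 9)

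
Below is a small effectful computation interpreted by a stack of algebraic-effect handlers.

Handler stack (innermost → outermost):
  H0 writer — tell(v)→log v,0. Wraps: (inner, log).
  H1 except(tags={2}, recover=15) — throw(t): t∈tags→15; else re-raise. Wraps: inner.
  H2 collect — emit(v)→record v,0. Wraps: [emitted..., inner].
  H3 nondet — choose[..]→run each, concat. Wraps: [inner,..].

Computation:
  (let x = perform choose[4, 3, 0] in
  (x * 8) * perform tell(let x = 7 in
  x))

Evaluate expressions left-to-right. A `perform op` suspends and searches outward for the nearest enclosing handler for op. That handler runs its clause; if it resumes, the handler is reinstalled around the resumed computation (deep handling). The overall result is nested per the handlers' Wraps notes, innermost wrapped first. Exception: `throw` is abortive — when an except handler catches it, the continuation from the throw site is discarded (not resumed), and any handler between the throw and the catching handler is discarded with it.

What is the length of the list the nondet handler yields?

Working:
choose[4, 3, 0] @ H3
  branch[0] choose=4:
    tell(7) @ H0 ⇒ log+=7
    H0 returns (0, (7))
    H1 returns (0, (7))
    H2 returns [(0, (7))]
    H3 returns [[(0, (7))]]
  branch[1] choose=3:
    tell(7) @ H0 ⇒ log+=7
    H0 returns (0, (7))
    H1 returns (0, (7))
    H2 returns [(0, (7))]
    H3 returns [[(0, (7))]]
  branch[2] choose=0:
    tell(7) @ H0 ⇒ log+=7
    H0 returns (0, (7))
    H1 returns (0, (7))
    H2 returns [(0, (7))]
    H3 returns [[(0, (7))]]
= [[(0, (7))], [(0, (7))], [(0, (7))]]

Answer: 3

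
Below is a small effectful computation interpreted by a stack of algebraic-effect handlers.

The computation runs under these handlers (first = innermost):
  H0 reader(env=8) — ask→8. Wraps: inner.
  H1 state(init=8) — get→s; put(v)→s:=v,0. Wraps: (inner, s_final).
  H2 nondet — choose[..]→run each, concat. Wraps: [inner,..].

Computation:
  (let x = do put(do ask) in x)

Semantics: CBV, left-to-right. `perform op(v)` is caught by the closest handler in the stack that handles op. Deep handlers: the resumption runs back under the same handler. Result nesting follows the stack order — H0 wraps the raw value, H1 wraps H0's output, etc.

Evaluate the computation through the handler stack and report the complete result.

Answer: [(0, 8)]

Step-by-step:
ask @ H0 ⇒ 8
put(8) @ H1 ⇒ s:=8
H0 returns 0
H1 returns (0, 8)
H2 returns [(0, 8)]
= [(0, 8)]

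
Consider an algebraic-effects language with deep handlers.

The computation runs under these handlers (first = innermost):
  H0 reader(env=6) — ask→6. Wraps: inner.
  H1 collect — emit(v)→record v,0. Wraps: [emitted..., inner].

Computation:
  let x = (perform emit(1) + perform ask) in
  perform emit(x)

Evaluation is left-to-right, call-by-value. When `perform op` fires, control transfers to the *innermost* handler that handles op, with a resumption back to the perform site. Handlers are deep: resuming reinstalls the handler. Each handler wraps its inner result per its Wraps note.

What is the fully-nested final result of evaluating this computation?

Working:
emit(1) @ H1 ⇒ out+=1
ask @ H0 ⇒ 6
emit(6) @ H1 ⇒ out+=6
H0 returns 0
H1 returns [1, 6, 0]
= [1, 6, 0]

Answer: [1, 6, 0]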